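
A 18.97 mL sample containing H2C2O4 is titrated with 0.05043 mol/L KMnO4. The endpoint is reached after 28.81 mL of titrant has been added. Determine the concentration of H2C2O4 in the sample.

n(KMnO4) = 0.05043 x 0.02881 = 0.001453 mol.
From the balanced equation, 2 mol KMnO4 reacts with 5 mol H2C2O4, so n(H2C2O4) = 0.001453 x 5/2 = 0.003632 mol.
[H2C2O4] = 0.003632 / 0.01897 L = 0.191 M.

0.191 M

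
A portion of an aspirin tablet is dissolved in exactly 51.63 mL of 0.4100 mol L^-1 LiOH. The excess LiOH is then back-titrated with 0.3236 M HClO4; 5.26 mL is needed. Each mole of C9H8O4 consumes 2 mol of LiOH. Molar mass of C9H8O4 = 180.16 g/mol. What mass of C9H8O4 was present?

1.75 g

Total n(LiOH) added = 0.4100 x 0.05163 = 0.02117 mol.
n(HClO4) used = 0.3236 x 0.005260 = 0.001702 mol, which equals the excess n(LiOH).
So n(LiOH) consumed by the sample = 0.02117 - 0.001702 = 0.01947 mol.
n(C9H8O4) = 0.01947 / 2 = 0.009733 mol.
mass = 0.009733 mol x 180.16 g/mol = 1.75 g.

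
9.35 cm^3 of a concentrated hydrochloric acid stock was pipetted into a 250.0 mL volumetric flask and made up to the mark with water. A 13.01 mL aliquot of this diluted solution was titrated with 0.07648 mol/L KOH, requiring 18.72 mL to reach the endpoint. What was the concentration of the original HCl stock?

2.94 M

n(KOH) = 0.07648 x 0.01872 = 0.001432 mol.
n(HCl) in the aliquot = 0.001432 mol.
[diluted HCl] = 0.001432 / 0.01301 = 0.1100 M.
Dilution factor = 250.0/9.350 = 26.74, so [stock] = 0.1100 x 26.74 = 2.94 M.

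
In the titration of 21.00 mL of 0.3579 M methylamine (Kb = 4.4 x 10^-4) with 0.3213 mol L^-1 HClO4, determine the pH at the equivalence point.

5.71

n(CH3NH2) = 0.3579 x 0.02100 = 0.007516 mol; V(HClO4) at equivalence = 0.007516/0.3213 = 0.02339 L.
At equivalence the base is fully converted to CH3NH3+; total volume = 0.04439 L, so [CH3NH3+] = 0.007516/0.04439 = 0.1693 M.
Ka(CH3NH3+) = Kw/Kb = 1.0e-14 / 4.4 x 10^-4 = 2.27e-11.
[H^+] = sqrt(Ka x [CH3NH3+]) = sqrt(2.27e-11 x 0.1693) = 1.96e-6 M.
pH = -log(1.96e-6) = 5.71.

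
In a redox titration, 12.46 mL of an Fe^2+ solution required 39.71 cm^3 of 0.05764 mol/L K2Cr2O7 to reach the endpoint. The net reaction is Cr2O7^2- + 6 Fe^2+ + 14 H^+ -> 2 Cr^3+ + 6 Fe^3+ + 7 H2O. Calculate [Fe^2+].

1.10 M

n(K2Cr2O7) = 0.05764 x 0.03971 = 0.002289 mol.
From the balanced equation, 1 mol K2Cr2O7 reacts with 6 mol Fe^2+, so n(Fe^2+) = 0.002289 x 6/1 = 0.01373 mol.
[Fe^2+] = 0.01373 / 0.01246 L = 1.10 M.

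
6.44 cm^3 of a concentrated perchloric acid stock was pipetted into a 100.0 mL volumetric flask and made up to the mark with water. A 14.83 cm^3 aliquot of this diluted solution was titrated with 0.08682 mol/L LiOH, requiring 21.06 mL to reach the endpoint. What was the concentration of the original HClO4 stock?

1.91 M

n(LiOH) = 0.08682 x 0.02106 = 0.001828 mol.
n(HClO4) in the aliquot = 0.001828 mol.
[diluted HClO4] = 0.001828 / 0.01483 = 0.1233 M.
Dilution factor = 100.0/6.440 = 15.53, so [stock] = 0.1233 x 15.53 = 1.91 M.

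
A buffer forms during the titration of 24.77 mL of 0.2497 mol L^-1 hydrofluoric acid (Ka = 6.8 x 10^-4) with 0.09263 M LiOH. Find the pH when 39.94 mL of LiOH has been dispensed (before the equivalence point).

3.34

Initial n(HF) = 0.2497 x 0.02477 = 0.006185 mol.
n(LiOH) added = 0.09263 x 0.03994 = 0.003700 mol, converting that many moles of HF to F-.
Remaining n(HF) = 0.002485 mol; n(F-) = 0.003700 mol.
By Henderson-Hasselbalch, pH = pKa + log([A^-]/[HA]) = 3.17 + log(0.003700/0.002485) = 3.17 + (+0.17) = 3.34.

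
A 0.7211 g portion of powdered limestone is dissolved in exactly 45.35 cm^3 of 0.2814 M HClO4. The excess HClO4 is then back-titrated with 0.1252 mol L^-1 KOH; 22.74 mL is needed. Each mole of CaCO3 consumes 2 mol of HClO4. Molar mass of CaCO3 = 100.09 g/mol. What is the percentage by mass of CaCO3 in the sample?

68.8%

Total n(HClO4) added = 0.2814 x 0.04535 = 0.01276 mol.
n(KOH) used = 0.1252 x 0.02274 = 0.002847 mol, which equals the excess n(HClO4).
So n(HClO4) consumed by the sample = 0.01276 - 0.002847 = 0.009914 mol.
n(CaCO3) = 0.009914 / 2 = 0.004957 mol.
mass CaCO3 = 0.004957 x 100.09 = 0.4962 g, so %CaCO3 = 0.4962/0.7211 x 100 = 68.8%.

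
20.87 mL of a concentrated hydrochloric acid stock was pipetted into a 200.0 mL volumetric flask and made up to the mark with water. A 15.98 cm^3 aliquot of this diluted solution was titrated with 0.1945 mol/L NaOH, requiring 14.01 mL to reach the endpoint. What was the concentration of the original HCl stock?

1.63 M

n(NaOH) = 0.1945 x 0.01401 = 0.002725 mol.
n(HCl) in the aliquot = 0.002725 mol.
[diluted HCl] = 0.002725 / 0.01598 = 0.1705 M.
Dilution factor = 200.0/20.87 = 9.583, so [stock] = 0.1705 x 9.583 = 1.63 M.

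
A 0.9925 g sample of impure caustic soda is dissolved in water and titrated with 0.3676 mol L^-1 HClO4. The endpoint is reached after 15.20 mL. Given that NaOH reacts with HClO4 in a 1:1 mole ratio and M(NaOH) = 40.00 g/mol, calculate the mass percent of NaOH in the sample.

n(HClO4) = 0.3676 x 0.01520 = 0.005588 mol.
n(NaOH) = 0.005588 / 1 = 0.005588 mol.
mass of NaOH = 0.005588 x 40.00 = 0.2235 g.
% purity = 0.2235 / 0.9925 x 100 = 22.5%.

22.5%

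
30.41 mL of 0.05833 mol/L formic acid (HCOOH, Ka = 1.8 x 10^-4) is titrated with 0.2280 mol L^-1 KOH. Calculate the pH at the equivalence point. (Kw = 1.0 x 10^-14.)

8.21

n(HCOOH) = 0.05833 x 0.03041 = 0.001774 mol; V(KOH) at equivalence = 0.001774/0.2280 = 0.007780 L.
At equivalence all the acid is converted to HCOO-; total volume = 0.03041 + 0.007780 = 0.03819 L, so [HCOO-] = 0.001774/0.03819 = 0.04645 M.
Kb = Kw/Ka = 1.0e-14 / 1.8 x 10^-4 = 5.56e-11.
[OH^-] = sqrt(Kb x [HCOO-]) = sqrt(5.56e-11 x 0.04645) = 1.61e-6 M.
pOH = 5.79, so pH = 14.00 - 5.79 = 8.21.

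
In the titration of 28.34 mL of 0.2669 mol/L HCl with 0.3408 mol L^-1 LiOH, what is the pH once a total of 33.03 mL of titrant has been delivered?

12.78

n(acid) = 0.2669 x 0.02834 = 0.007564 mol; n(LiOH) added = 0.3408 x 0.03303 = 0.01126 mol.
Base is in excess by 0.01126 - 0.007564 = 0.003693 mol in a total volume of 0.06137 L.
[OH^-] = 0.003693/0.06137 = 0.06017 M, so pOH = 1.22 and pH = 14.00 - 1.22 = 12.78.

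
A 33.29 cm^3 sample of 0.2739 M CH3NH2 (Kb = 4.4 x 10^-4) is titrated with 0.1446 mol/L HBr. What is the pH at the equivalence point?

5.83

n(CH3NH2) = 0.2739 x 0.03329 = 0.009118 mol; V(HBr) at equivalence = 0.009118/0.1446 = 0.06306 L.
At equivalence the base is fully converted to CH3NH3+; total volume = 0.09635 L, so [CH3NH3+] = 0.009118/0.09635 = 0.09464 M.
Ka(CH3NH3+) = Kw/Kb = 1.0e-14 / 4.4 x 10^-4 = 2.27e-11.
[H^+] = sqrt(Ka x [CH3NH3+]) = sqrt(2.27e-11 x 0.09464) = 1.47e-6 M.
pH = -log(1.47e-6) = 5.83.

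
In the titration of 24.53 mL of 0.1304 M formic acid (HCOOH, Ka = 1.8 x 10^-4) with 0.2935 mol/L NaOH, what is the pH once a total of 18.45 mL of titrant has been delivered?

n(acid) = 0.1304 x 0.02453 = 0.003199 mol; n(NaOH) added = 0.2935 x 0.01845 = 0.005415 mol.
Base is in excess by 0.005415 - 0.003199 = 0.002216 mol in a total volume of 0.04298 L.
[OH^-] = 0.002216/0.04298 = 0.05157 M, so pOH = 1.29 and pH = 14.00 - 1.29 = 12.71.

12.71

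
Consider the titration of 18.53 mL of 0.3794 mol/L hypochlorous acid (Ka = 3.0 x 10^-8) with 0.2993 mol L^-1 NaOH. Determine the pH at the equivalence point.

10.37

n(HClO) = 0.3794 x 0.01853 = 0.007030 mol; V(NaOH) at equivalence = 0.007030/0.2993 = 0.02349 L.
At equivalence all the acid is converted to ClO-; total volume = 0.01853 + 0.02349 = 0.04202 L, so [ClO-] = 0.007030/0.04202 = 0.1673 M.
Kb = Kw/Ka = 1.0e-14 / 3.0 x 10^-8 = 3.33e-7.
[OH^-] = sqrt(Kb x [ClO-]) = sqrt(3.33e-7 x 0.1673) = 0.000236 M.
pOH = 3.63, so pH = 14.00 - 3.63 = 10.37.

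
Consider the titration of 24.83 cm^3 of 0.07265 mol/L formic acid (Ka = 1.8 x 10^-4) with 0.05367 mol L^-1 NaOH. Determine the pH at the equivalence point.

8.12

n(HCOOH) = 0.07265 x 0.02483 = 0.001804 mol; V(NaOH) at equivalence = 0.001804/0.05367 = 0.03361 L.
At equivalence all the acid is converted to HCOO-; total volume = 0.02483 + 0.03361 = 0.05844 L, so [HCOO-] = 0.001804/0.05844 = 0.03087 M.
Kb = Kw/Ka = 1.0e-14 / 1.8 x 10^-4 = 5.56e-11.
[OH^-] = sqrt(Kb x [HCOO-]) = sqrt(5.56e-11 x 0.03087) = 1.31e-6 M.
pOH = 5.88, so pH = 14.00 - 5.88 = 8.12.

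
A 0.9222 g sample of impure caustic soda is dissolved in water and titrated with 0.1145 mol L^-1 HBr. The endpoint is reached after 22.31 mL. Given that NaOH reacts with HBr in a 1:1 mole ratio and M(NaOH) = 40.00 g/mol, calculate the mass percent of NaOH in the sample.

11.1%

n(HBr) = 0.1145 x 0.02231 = 0.002554 mol.
n(NaOH) = 0.002554 / 1 = 0.002554 mol.
mass of NaOH = 0.002554 x 40.00 = 0.1022 g.
% purity = 0.1022 / 0.9222 x 100 = 11.1%.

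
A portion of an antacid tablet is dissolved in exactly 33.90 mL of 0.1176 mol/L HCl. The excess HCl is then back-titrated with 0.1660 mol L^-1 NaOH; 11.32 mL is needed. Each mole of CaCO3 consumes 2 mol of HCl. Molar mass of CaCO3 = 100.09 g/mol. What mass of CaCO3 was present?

Total n(HCl) added = 0.1176 x 0.03390 = 0.003987 mol.
n(NaOH) used = 0.1660 x 0.01132 = 0.001879 mol, which equals the excess n(HCl).
So n(HCl) consumed by the sample = 0.003987 - 0.001879 = 0.002108 mol.
n(CaCO3) = 0.002108 / 2 = 0.001054 mol.
mass = 0.001054 mol x 100.09 g/mol = 0.105 g.

0.105 g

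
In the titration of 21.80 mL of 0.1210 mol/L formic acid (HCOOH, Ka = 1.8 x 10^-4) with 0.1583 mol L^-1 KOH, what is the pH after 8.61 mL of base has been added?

3.77

Initial n(HCOOH) = 0.1210 x 0.02180 = 0.002638 mol.
n(KOH) added = 0.1583 x 0.008610 = 0.001363 mol, converting that many moles of HCOOH to HCOO-.
Remaining n(HCOOH) = 0.001275 mol; n(HCOO-) = 0.001363 mol.
By Henderson-Hasselbalch, pH = pKa + log([A^-]/[HA]) = 3.74 + log(0.001363/0.001275) = 3.74 + (+0.03) = 3.77.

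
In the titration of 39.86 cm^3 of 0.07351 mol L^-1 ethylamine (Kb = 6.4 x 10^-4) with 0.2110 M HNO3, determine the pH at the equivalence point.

n(C2H5NH2) = 0.07351 x 0.03986 = 0.002930 mol; V(HNO3) at equivalence = 0.002930/0.2110 = 0.01389 L.
At equivalence the base is fully converted to C2H5NH3+; total volume = 0.05375 L, so [C2H5NH3+] = 0.002930/0.05375 = 0.05452 M.
Ka(C2H5NH3+) = Kw/Kb = 1.0e-14 / 6.4 x 10^-4 = 1.56e-11.
[H^+] = sqrt(Ka x [C2H5NH3+]) = sqrt(1.56e-11 x 0.05452) = 9.23e-7 M.
pH = -log(9.23e-7) = 6.03.

6.03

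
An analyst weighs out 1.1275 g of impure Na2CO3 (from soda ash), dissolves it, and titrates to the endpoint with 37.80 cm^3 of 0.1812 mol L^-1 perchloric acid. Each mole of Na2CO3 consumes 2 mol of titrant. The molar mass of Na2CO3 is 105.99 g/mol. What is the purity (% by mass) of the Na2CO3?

32.2%

n(HClO4) = 0.1812 x 0.03780 = 0.006849 mol.
n(Na2CO3) = 0.006849 / 2 = 0.003425 mol.
mass of Na2CO3 = 0.003425 x 105.99 = 0.3630 g.
% purity = 0.3630 / 1.1275 x 100 = 32.2%.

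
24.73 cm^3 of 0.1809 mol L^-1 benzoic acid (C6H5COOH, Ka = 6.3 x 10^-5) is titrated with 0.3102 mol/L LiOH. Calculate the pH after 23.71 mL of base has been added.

n(acid) = 0.1809 x 0.02473 = 0.004474 mol; n(LiOH) added = 0.3102 x 0.02371 = 0.007355 mol.
Base is in excess by 0.007355 - 0.004474 = 0.002881 mol in a total volume of 0.04844 L.
[OH^-] = 0.002881/0.04844 = 0.05948 M, so pOH = 1.23 and pH = 14.00 - 1.23 = 12.77.

12.77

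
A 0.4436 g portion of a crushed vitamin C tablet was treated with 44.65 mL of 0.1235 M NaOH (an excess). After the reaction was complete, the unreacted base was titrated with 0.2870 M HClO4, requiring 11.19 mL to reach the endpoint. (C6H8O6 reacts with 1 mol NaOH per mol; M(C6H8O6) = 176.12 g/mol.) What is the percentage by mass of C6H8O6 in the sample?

Total n(NaOH) added = 0.1235 x 0.04465 = 0.005514 mol.
n(HClO4) used = 0.2870 x 0.01119 = 0.003212 mol, which equals the excess n(NaOH).
So n(NaOH) consumed by the sample = 0.005514 - 0.003212 = 0.002303 mol.
n(C6H8O6) = 0.002303 / 1 = 0.002303 mol.
mass C6H8O6 = 0.002303 x 176.12 = 0.4056 g, so %C6H8O6 = 0.4056/0.4436 x 100 = 91.4%.

91.4%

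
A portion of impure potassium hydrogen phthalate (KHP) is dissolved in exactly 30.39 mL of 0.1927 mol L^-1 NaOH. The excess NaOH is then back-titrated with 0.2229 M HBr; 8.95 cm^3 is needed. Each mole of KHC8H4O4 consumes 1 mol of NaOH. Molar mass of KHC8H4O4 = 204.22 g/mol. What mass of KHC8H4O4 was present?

0.789 g

Total n(NaOH) added = 0.1927 x 0.03039 = 0.005856 mol.
n(HBr) used = 0.2229 x 0.008950 = 0.001995 mol, which equals the excess n(NaOH).
So n(NaOH) consumed by the sample = 0.005856 - 0.001995 = 0.003861 mol.
n(KHC8H4O4) = 0.003861 / 1 = 0.003861 mol.
mass = 0.003861 mol x 204.22 g/mol = 0.789 g.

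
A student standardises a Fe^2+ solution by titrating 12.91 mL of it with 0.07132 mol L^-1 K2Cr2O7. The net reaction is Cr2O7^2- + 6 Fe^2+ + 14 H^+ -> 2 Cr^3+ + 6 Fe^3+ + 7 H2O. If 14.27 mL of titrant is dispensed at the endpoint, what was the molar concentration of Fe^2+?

n(K2Cr2O7) = 0.07132 x 0.01427 = 0.001018 mol.
From the balanced equation, 1 mol K2Cr2O7 reacts with 6 mol Fe^2+, so n(Fe^2+) = 0.001018 x 6/1 = 0.006106 mol.
[Fe^2+] = 0.006106 / 0.01291 L = 0.473 M.

0.473 M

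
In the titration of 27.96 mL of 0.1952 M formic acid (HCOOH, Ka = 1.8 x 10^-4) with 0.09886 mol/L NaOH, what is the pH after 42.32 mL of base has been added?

4.26

Initial n(HCOOH) = 0.1952 x 0.02796 = 0.005458 mol.
n(NaOH) added = 0.09886 x 0.04232 = 0.004184 mol, converting that many moles of HCOOH to HCOO-.
Remaining n(HCOOH) = 0.001274 mol; n(HCOO-) = 0.004184 mol.
By Henderson-Hasselbalch, pH = pKa + log([A^-]/[HA]) = 3.74 + log(0.004184/0.001274) = 3.74 + (+0.52) = 4.26.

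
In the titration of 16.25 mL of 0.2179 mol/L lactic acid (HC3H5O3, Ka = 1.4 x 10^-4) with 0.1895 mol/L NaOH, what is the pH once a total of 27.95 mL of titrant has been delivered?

12.60

n(acid) = 0.2179 x 0.01625 = 0.003541 mol; n(NaOH) added = 0.1895 x 0.02795 = 0.005297 mol.
Base is in excess by 0.005297 - 0.003541 = 0.001756 mol in a total volume of 0.04420 L.
[OH^-] = 0.001756/0.04420 = 0.03972 M, so pOH = 1.40 and pH = 14.00 - 1.40 = 12.60.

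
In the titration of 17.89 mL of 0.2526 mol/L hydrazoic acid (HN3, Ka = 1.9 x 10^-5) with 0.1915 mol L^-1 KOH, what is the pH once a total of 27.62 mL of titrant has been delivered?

n(acid) = 0.2526 x 0.01789 = 0.004519 mol; n(KOH) added = 0.1915 x 0.02762 = 0.005289 mol.
Base is in excess by 0.005289 - 0.004519 = 0.0007702 mol in a total volume of 0.04551 L.
[OH^-] = 0.0007702/0.04551 = 0.01692 M, so pOH = 1.77 and pH = 14.00 - 1.77 = 12.23.

12.23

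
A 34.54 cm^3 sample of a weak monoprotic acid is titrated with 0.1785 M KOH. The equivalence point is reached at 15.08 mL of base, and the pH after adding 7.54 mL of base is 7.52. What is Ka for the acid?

7.54 mL is half of the equivalence volume, so this is the half-equivalence point where [HA] = [A^-].
At half-equivalence pH = pKa, so pKa = 7.52.
Ka = 10^(-7.52) = 3.0 x 10^-8.

3.0 x 10^-8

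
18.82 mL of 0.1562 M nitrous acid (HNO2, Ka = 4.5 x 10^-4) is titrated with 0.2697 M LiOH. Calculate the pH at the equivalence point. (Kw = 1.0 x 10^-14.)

n(HNO2) = 0.1562 x 0.01882 = 0.002940 mol; V(LiOH) at equivalence = 0.002940/0.2697 = 0.01090 L.
At equivalence all the acid is converted to NO2-; total volume = 0.01882 + 0.01090 = 0.02972 L, so [NO2-] = 0.002940/0.02972 = 0.09891 M.
Kb = Kw/Ka = 1.0e-14 / 4.5 x 10^-4 = 2.22e-11.
[OH^-] = sqrt(Kb x [NO2-]) = sqrt(2.22e-11 x 0.09891) = 1.48e-6 M.
pOH = 5.83, so pH = 14.00 - 5.83 = 8.17.

8.17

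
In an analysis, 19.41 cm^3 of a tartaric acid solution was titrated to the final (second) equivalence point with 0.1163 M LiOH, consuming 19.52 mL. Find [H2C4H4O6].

0.0585 M

n(LiOH) = 0.1163 x 0.01952 = 0.002270 mol.
At the final (second) equivalence point, 2 mol OH^- react per mol H2C4H4O6, so n(H2C4H4O6) = 0.002270 / 2 = 0.001135 mol.
[H2C4H4O6] = 0.001135 / 0.01941 L = 0.0585 M.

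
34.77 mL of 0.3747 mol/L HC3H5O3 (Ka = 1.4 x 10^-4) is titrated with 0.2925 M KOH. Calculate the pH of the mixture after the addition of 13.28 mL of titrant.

3.48

Initial n(HC3H5O3) = 0.3747 x 0.03477 = 0.01303 mol.
n(KOH) added = 0.2925 x 0.01328 = 0.003884 mol, converting that many moles of HC3H5O3 to C3H5O3-.
Remaining n(HC3H5O3) = 0.009144 mol; n(C3H5O3-) = 0.003884 mol.
By Henderson-Hasselbalch, pH = pKa + log([A^-]/[HA]) = 3.85 + log(0.003884/0.009144) = 3.85 + (-0.37) = 3.48.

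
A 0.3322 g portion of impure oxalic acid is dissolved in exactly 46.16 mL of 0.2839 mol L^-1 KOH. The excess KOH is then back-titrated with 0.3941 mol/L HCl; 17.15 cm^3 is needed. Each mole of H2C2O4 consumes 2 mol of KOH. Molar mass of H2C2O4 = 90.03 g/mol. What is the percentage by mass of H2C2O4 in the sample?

Total n(KOH) added = 0.2839 x 0.04616 = 0.01310 mol.
n(HCl) used = 0.3941 x 0.01715 = 0.006759 mol, which equals the excess n(KOH).
So n(KOH) consumed by the sample = 0.01310 - 0.006759 = 0.006346 mol.
n(H2C2O4) = 0.006346 / 2 = 0.003173 mol.
mass H2C2O4 = 0.003173 x 90.03 = 0.2857 g, so %H2C2O4 = 0.2857/0.3322 x 100 = 86.0%.

86.0%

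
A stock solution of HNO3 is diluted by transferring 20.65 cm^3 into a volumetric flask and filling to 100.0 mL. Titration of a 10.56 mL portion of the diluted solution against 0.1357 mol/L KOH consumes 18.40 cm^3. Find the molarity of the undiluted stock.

1.15 M

n(KOH) = 0.1357 x 0.01840 = 0.002497 mol.
n(HNO3) in the aliquot = 0.002497 mol.
[diluted HNO3] = 0.002497 / 0.01056 = 0.2364 M.
Dilution factor = 100.0/20.65 = 4.843, so [stock] = 0.2364 x 4.843 = 1.15 M.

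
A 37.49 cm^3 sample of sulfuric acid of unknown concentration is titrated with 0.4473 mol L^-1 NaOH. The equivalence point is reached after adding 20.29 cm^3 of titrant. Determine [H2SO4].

0.121 M

n(NaOH) delivered = 0.4473 x 0.02029 = 0.009076 mol.
The reaction is 1 H2SO4 + 2 NaOH, so n(H2SO4) = 0.009076 x 1/2 = 0.004538 mol.
[H2SO4] = 0.004538 mol / 0.03749 L = 0.121 M.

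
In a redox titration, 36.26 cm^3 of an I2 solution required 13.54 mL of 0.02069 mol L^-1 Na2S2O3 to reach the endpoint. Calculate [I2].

0.00386 M

n(Na2S2O3) = 0.02069 x 0.01354 = 0.0002801 mol.
From the balanced equation, 2 mol Na2S2O3 reacts with 1 mol I2, so n(I2) = 0.0002801 x 1/2 = 0.0001401 mol.
[I2] = 0.0001401 / 0.03626 L = 0.00386 M.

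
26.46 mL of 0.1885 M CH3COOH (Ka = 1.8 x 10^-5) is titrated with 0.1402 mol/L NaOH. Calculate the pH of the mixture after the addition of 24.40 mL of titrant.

5.08

Initial n(CH3COOH) = 0.1885 x 0.02646 = 0.004988 mol.
n(NaOH) added = 0.1402 x 0.02440 = 0.003421 mol, converting that many moles of CH3COOH to CH3COO-.
Remaining n(CH3COOH) = 0.001567 mol; n(CH3COO-) = 0.003421 mol.
By Henderson-Hasselbalch, pH = pKa + log([A^-]/[HA]) = 4.74 + log(0.003421/0.001567) = 4.74 + (+0.34) = 5.08.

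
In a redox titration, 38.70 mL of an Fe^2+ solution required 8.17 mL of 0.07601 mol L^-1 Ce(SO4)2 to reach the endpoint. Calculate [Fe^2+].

0.0160 M

n(Ce(SO4)2) = 0.07601 x 0.008170 = 0.0006210 mol.
From the balanced equation, 1 mol Ce(SO4)2 reacts with 1 mol Fe^2+, so n(Fe^2+) = 0.0006210 x 1/1 = 0.0006210 mol.
[Fe^2+] = 0.0006210 / 0.03870 L = 0.0160 M.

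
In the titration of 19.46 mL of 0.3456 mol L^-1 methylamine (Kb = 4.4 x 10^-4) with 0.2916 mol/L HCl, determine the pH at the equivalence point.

n(CH3NH2) = 0.3456 x 0.01946 = 0.006725 mol; V(HCl) at equivalence = 0.006725/0.2916 = 0.02306 L.
At equivalence the base is fully converted to CH3NH3+; total volume = 0.04252 L, so [CH3NH3+] = 0.006725/0.04252 = 0.1582 M.
Ka(CH3NH3+) = Kw/Kb = 1.0e-14 / 4.4 x 10^-4 = 2.27e-11.
[H^+] = sqrt(Ka x [CH3NH3+]) = sqrt(2.27e-11 x 0.1582) = 1.90e-6 M.
pH = -log(1.90e-6) = 5.72.

5.72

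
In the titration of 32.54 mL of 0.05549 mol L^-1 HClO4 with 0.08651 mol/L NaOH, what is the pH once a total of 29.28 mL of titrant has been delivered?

12.07

n(acid) = 0.05549 x 0.03254 = 0.001806 mol; n(NaOH) added = 0.08651 x 0.02928 = 0.002533 mol.
Base is in excess by 0.002533 - 0.001806 = 0.0007274 mol in a total volume of 0.06182 L.
[OH^-] = 0.0007274/0.06182 = 0.01177 M, so pOH = 1.93 and pH = 14.00 - 1.93 = 12.07.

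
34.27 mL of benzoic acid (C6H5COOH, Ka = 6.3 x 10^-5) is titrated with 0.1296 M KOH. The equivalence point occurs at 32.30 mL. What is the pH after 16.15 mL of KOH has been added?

4.20

16.15 mL is exactly half the equivalence volume (32.30/2), i.e. the half-equivalence point.
There, n(HA) = n(A^-), so pH = pKa = -log(6.3 x 10^-5) = 4.20.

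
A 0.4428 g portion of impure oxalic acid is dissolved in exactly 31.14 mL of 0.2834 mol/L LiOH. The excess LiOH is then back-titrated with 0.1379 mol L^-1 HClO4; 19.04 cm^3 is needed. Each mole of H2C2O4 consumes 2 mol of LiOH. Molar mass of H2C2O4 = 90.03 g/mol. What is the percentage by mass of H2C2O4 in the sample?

Total n(LiOH) added = 0.2834 x 0.03114 = 0.008825 mol.
n(HClO4) used = 0.1379 x 0.01904 = 0.002626 mol, which equals the excess n(LiOH).
So n(LiOH) consumed by the sample = 0.008825 - 0.002626 = 0.006199 mol.
n(H2C2O4) = 0.006199 / 2 = 0.003100 mol.
mass H2C2O4 = 0.003100 x 90.03 = 0.2791 g, so %H2C2O4 = 0.2791/0.4428 x 100 = 63.0%.

63.0%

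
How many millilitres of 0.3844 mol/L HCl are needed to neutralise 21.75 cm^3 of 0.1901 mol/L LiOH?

10.8 mL

n(LiOH) = 0.1901 mol/L x 0.02175 L = 0.004135 mol.
At equivalence n(HCl) = n(LiOH) = 0.004135 mol.
V(HCl) = 0.004135 / 0.3844 = 0.01076 L = 10.8 mL.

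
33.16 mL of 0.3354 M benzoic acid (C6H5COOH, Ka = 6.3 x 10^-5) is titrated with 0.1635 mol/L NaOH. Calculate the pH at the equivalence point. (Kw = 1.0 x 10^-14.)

8.62

n(C6H5COOH) = 0.3354 x 0.03316 = 0.01112 mol; V(NaOH) at equivalence = 0.01112/0.1635 = 0.06802 L.
At equivalence all the acid is converted to C6H5COO-; total volume = 0.03316 + 0.06802 = 0.1012 L, so [C6H5COO-] = 0.01112/0.1012 = 0.1099 M.
Kb = Kw/Ka = 1.0e-14 / 6.3 x 10^-5 = 1.59e-10.
[OH^-] = sqrt(Kb x [C6H5COO-]) = sqrt(1.59e-10 x 0.1099) = 4.18e-6 M.
pOH = 5.38, so pH = 14.00 - 5.38 = 8.62.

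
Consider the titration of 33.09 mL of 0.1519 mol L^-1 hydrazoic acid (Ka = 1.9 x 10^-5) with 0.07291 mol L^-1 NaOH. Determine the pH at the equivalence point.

8.71

n(HN3) = 0.1519 x 0.03309 = 0.005026 mol; V(NaOH) at equivalence = 0.005026/0.07291 = 0.06894 L.
At equivalence all the acid is converted to N3-; total volume = 0.03309 + 0.06894 = 0.1020 L, so [N3-] = 0.005026/0.1020 = 0.04926 M.
Kb = Kw/Ka = 1.0e-14 / 1.9 x 10^-5 = 5.26e-10.
[OH^-] = sqrt(Kb x [N3-]) = sqrt(5.26e-10 x 0.04926) = 5.09e-6 M.
pOH = 5.29, so pH = 14.00 - 5.29 = 8.71.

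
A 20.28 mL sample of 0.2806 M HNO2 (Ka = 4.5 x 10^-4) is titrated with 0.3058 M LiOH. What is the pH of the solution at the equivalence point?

n(HNO2) = 0.2806 x 0.02028 = 0.005691 mol; V(LiOH) at equivalence = 0.005691/0.3058 = 0.01861 L.
At equivalence all the acid is converted to NO2-; total volume = 0.02028 + 0.01861 = 0.03889 L, so [NO2-] = 0.005691/0.03889 = 0.1463 M.
Kb = Kw/Ka = 1.0e-14 / 4.5 x 10^-4 = 2.22e-11.
[OH^-] = sqrt(Kb x [NO2-]) = sqrt(2.22e-11 x 0.1463) = 1.80e-6 M.
pOH = 5.74, so pH = 14.00 - 5.74 = 8.26.

8.26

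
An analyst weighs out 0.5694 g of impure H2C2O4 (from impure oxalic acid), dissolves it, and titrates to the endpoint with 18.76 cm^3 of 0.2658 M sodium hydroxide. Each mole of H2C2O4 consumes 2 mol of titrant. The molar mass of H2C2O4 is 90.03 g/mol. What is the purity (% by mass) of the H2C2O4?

39.4%

n(NaOH) = 0.2658 x 0.01876 = 0.004986 mol.
n(H2C2O4) = 0.004986 / 2 = 0.002493 mol.
mass of H2C2O4 = 0.002493 x 90.03 = 0.2245 g.
% purity = 0.2245 / 0.5694 x 100 = 39.4%.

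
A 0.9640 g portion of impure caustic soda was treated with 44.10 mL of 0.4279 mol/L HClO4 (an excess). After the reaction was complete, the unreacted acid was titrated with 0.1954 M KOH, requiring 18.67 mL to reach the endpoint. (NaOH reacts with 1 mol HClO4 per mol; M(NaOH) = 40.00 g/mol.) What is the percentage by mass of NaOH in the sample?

Total n(HClO4) added = 0.4279 x 0.04410 = 0.01887 mol.
n(KOH) used = 0.1954 x 0.01867 = 0.003648 mol, which equals the excess n(HClO4).
So n(HClO4) consumed by the sample = 0.01887 - 0.003648 = 0.01522 mol.
n(NaOH) = 0.01522 / 1 = 0.01522 mol.
mass NaOH = 0.01522 x 40.00 = 0.6089 g, so %NaOH = 0.6089/0.9640 x 100 = 63.2%.

63.2%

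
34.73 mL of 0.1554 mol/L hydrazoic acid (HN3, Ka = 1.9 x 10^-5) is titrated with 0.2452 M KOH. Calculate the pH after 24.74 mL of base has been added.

n(acid) = 0.1554 x 0.03473 = 0.005397 mol; n(KOH) added = 0.2452 x 0.02474 = 0.006066 mol.
Base is in excess by 0.006066 - 0.005397 = 0.0006692 mol in a total volume of 0.05947 L.
[OH^-] = 0.0006692/0.05947 = 0.01125 M, so pOH = 1.95 and pH = 14.00 - 1.95 = 12.05.

12.05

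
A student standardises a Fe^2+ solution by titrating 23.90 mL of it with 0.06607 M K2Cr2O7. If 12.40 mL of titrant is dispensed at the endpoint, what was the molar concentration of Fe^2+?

0.206 M

n(K2Cr2O7) = 0.06607 x 0.01240 = 0.0008193 mol.
From the balanced equation, 1 mol K2Cr2O7 reacts with 6 mol Fe^2+, so n(Fe^2+) = 0.0008193 x 6/1 = 0.004916 mol.
[Fe^2+] = 0.004916 / 0.02390 L = 0.206 M.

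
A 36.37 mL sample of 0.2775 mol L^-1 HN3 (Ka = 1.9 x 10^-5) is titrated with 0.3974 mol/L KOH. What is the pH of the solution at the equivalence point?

n(HN3) = 0.2775 x 0.03637 = 0.01009 mol; V(KOH) at equivalence = 0.01009/0.3974 = 0.02540 L.
At equivalence all the acid is converted to N3-; total volume = 0.03637 + 0.02540 = 0.06177 L, so [N3-] = 0.01009/0.06177 = 0.1634 M.
Kb = Kw/Ka = 1.0e-14 / 1.9 x 10^-5 = 5.26e-10.
[OH^-] = sqrt(Kb x [N3-]) = sqrt(5.26e-10 x 0.1634) = 9.27e-6 M.
pOH = 5.03, so pH = 14.00 - 5.03 = 8.97.

8.97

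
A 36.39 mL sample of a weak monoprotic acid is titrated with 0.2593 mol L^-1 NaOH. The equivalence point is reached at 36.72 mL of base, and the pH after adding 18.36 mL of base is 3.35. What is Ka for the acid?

4.5 x 10^-4

18.36 mL is half of the equivalence volume, so this is the half-equivalence point where [HA] = [A^-].
At half-equivalence pH = pKa, so pKa = 3.35.
Ka = 10^(-3.35) = 4.5 x 10^-4.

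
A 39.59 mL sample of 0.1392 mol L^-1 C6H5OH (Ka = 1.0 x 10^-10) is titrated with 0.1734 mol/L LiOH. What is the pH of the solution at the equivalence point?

11.44

n(C6H5OH) = 0.1392 x 0.03959 = 0.005511 mol; V(LiOH) at equivalence = 0.005511/0.1734 = 0.03178 L.
At equivalence all the acid is converted to C6H5O-; total volume = 0.03959 + 0.03178 = 0.07137 L, so [C6H5O-] = 0.005511/0.07137 = 0.07721 M.
Kb = Kw/Ka = 1.0e-14 / 1.0 x 10^-10 = 0.000100.
[OH^-] = sqrt(Kb x [C6H5O-]) = sqrt(0.000100 x 0.07721) = 0.00278 M.
pOH = 2.56, so pH = 14.00 - 2.56 = 11.44.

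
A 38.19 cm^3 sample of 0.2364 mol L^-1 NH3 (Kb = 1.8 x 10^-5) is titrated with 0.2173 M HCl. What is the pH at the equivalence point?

n(NH3) = 0.2364 x 0.03819 = 0.009028 mol; V(HCl) at equivalence = 0.009028/0.2173 = 0.04155 L.
At equivalence the base is fully converted to NH4+; total volume = 0.07974 L, so [NH4+] = 0.009028/0.07974 = 0.1132 M.
Ka(NH4+) = Kw/Kb = 1.0e-14 / 1.8 x 10^-5 = 5.56e-10.
[H^+] = sqrt(Ka x [NH4+]) = sqrt(5.56e-10 x 0.1132) = 7.93e-6 M.
pH = -log(7.93e-6) = 5.10.

5.10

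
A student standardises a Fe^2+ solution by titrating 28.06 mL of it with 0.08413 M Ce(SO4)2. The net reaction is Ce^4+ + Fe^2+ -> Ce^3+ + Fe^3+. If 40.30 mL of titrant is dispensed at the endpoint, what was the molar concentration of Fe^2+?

n(Ce(SO4)2) = 0.08413 x 0.04030 = 0.003390 mol.
From the balanced equation, 1 mol Ce(SO4)2 reacts with 1 mol Fe^2+, so n(Fe^2+) = 0.003390 x 1/1 = 0.003390 mol.
[Fe^2+] = 0.003390 / 0.02806 L = 0.121 M.

0.121 M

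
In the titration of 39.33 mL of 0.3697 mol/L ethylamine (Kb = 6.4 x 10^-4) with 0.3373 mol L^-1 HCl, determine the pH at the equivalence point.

5.78

n(C2H5NH2) = 0.3697 x 0.03933 = 0.01454 mol; V(HCl) at equivalence = 0.01454/0.3373 = 0.04311 L.
At equivalence the base is fully converted to C2H5NH3+; total volume = 0.08244 L, so [C2H5NH3+] = 0.01454/0.08244 = 0.1764 M.
Ka(C2H5NH3+) = Kw/Kb = 1.0e-14 / 6.4 x 10^-4 = 1.56e-11.
[H^+] = sqrt(Ka x [C2H5NH3+]) = sqrt(1.56e-11 x 0.1764) = 1.66e-6 M.
pH = -log(1.66e-6) = 5.78.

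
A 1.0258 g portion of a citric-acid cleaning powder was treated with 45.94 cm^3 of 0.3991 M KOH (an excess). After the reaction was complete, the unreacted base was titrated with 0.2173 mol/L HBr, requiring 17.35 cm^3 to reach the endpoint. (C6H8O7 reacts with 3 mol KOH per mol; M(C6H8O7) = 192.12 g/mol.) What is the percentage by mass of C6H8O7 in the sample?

Total n(KOH) added = 0.3991 x 0.04594 = 0.01833 mol.
n(HBr) used = 0.2173 x 0.01735 = 0.003770 mol, which equals the excess n(KOH).
So n(KOH) consumed by the sample = 0.01833 - 0.003770 = 0.01456 mol.
n(C6H8O7) = 0.01456 / 3 = 0.004855 mol.
mass C6H8O7 = 0.004855 x 192.12 = 0.9327 g, so %C6H8O7 = 0.9327/1.0258 x 100 = 90.9%.

90.9%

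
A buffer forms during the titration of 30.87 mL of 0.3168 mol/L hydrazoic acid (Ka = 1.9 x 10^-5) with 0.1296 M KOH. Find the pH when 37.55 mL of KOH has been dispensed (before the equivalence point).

Initial n(HN3) = 0.3168 x 0.03087 = 0.009780 mol.
n(KOH) added = 0.1296 x 0.03755 = 0.004866 mol, converting that many moles of HN3 to N3-.
Remaining n(HN3) = 0.004913 mol; n(N3-) = 0.004866 mol.
By Henderson-Hasselbalch, pH = pKa + log([A^-]/[HA]) = 4.72 + log(0.004866/0.004913) = 4.72 + (-0.00) = 4.72.

4.72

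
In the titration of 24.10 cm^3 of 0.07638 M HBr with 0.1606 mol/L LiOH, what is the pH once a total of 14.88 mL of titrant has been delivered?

n(acid) = 0.07638 x 0.02410 = 0.001841 mol; n(LiOH) added = 0.1606 x 0.01488 = 0.002390 mol.
Base is in excess by 0.002390 - 0.001841 = 0.0005490 mol in a total volume of 0.03898 L.
[OH^-] = 0.0005490/0.03898 = 0.01408 M, so pOH = 1.85 and pH = 14.00 - 1.85 = 12.15.

12.15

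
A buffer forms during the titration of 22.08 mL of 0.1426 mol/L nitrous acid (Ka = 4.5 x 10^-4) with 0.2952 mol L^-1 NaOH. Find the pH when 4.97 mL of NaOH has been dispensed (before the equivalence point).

Initial n(HNO2) = 0.1426 x 0.02208 = 0.003149 mol.
n(NaOH) added = 0.2952 x 0.004970 = 0.001467 mol, converting that many moles of HNO2 to NO2-.
Remaining n(HNO2) = 0.001681 mol; n(NO2-) = 0.001467 mol.
By Henderson-Hasselbalch, pH = pKa + log([A^-]/[HA]) = 3.35 + log(0.001467/0.001681) = 3.35 + (-0.06) = 3.29.

3.29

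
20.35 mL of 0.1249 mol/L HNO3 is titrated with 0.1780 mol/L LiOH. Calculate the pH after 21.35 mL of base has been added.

12.48

n(acid) = 0.1249 x 0.02035 = 0.002542 mol; n(LiOH) added = 0.1780 x 0.02135 = 0.003800 mol.
Base is in excess by 0.003800 - 0.002542 = 0.001259 mol in a total volume of 0.04170 L.
[OH^-] = 0.001259/0.04170 = 0.03018 M, so pOH = 1.52 and pH = 14.00 - 1.52 = 12.48.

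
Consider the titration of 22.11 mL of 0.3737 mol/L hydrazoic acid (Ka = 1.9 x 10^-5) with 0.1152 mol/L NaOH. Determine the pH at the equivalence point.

8.83

n(HN3) = 0.3737 x 0.02211 = 0.008263 mol; V(NaOH) at equivalence = 0.008263/0.1152 = 0.07172 L.
At equivalence all the acid is converted to N3-; total volume = 0.02211 + 0.07172 = 0.09383 L, so [N3-] = 0.008263/0.09383 = 0.08806 M.
Kb = Kw/Ka = 1.0e-14 / 1.9 x 10^-5 = 5.26e-10.
[OH^-] = sqrt(Kb x [N3-]) = sqrt(5.26e-10 x 0.08806) = 6.81e-6 M.
pOH = 5.17, so pH = 14.00 - 5.17 = 8.83.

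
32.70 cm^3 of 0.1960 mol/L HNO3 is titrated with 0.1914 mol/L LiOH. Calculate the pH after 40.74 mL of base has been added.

n(acid) = 0.1960 x 0.03270 = 0.006409 mol; n(LiOH) added = 0.1914 x 0.04074 = 0.007798 mol.
Base is in excess by 0.007798 - 0.006409 = 0.001388 mol in a total volume of 0.07344 L.
[OH^-] = 0.001388/0.07344 = 0.01891 M, so pOH = 1.72 and pH = 14.00 - 1.72 = 12.28.

12.28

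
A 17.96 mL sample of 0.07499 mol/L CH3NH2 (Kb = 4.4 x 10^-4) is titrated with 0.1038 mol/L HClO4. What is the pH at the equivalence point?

6.00

n(CH3NH2) = 0.07499 x 0.01796 = 0.001347 mol; V(HClO4) at equivalence = 0.001347/0.1038 = 0.01298 L.
At equivalence the base is fully converted to CH3NH3+; total volume = 0.03094 L, so [CH3NH3+] = 0.001347/0.03094 = 0.04354 M.
Ka(CH3NH3+) = Kw/Kb = 1.0e-14 / 4.4 x 10^-4 = 2.27e-11.
[H^+] = sqrt(Ka x [CH3NH3+]) = sqrt(2.27e-11 x 0.04354) = 9.95e-7 M.
pH = -log(9.95e-7) = 6.00.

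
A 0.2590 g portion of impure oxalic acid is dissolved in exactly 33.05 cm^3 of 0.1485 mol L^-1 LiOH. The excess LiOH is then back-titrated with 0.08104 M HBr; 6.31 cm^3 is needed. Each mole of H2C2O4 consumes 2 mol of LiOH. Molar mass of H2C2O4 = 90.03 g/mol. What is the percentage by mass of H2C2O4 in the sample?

76.4%

Total n(LiOH) added = 0.1485 x 0.03305 = 0.004908 mol.
n(HBr) used = 0.08104 x 0.006310 = 0.0005114 mol, which equals the excess n(LiOH).
So n(LiOH) consumed by the sample = 0.004908 - 0.0005114 = 0.004397 mol.
n(H2C2O4) = 0.004397 / 2 = 0.002198 mol.
mass H2C2O4 = 0.002198 x 90.03 = 0.1979 g, so %H2C2O4 = 0.1979/0.2590 x 100 = 76.4%.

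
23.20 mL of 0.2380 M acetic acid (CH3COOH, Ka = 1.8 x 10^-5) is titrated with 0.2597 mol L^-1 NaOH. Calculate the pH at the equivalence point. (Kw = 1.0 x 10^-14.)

8.92

n(CH3COOH) = 0.2380 x 0.02320 = 0.005522 mol; V(NaOH) at equivalence = 0.005522/0.2597 = 0.02126 L.
At equivalence all the acid is converted to CH3COO-; total volume = 0.02320 + 0.02126 = 0.04446 L, so [CH3COO-] = 0.005522/0.04446 = 0.1242 M.
Kb = Kw/Ka = 1.0e-14 / 1.8 x 10^-5 = 5.56e-10.
[OH^-] = sqrt(Kb x [CH3COO-]) = sqrt(5.56e-10 x 0.1242) = 8.31e-6 M.
pOH = 5.08, so pH = 14.00 - 5.08 = 8.92.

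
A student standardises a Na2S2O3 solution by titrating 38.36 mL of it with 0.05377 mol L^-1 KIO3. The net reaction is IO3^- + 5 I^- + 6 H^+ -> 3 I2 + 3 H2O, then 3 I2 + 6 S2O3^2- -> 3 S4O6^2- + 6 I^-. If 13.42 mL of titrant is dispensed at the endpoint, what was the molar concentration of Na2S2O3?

n(KIO3) = 0.05377 x 0.01342 = 0.0007216 mol.
From the balanced equation, 1 mol KIO3 reacts with 6 mol Na2S2O3, so n(Na2S2O3) = 0.0007216 x 6/1 = 0.004330 mol.
[Na2S2O3] = 0.004330 / 0.03836 L = 0.113 M.

0.113 M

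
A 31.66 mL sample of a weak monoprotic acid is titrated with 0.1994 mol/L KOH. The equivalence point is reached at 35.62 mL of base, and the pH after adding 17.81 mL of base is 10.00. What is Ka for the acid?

17.81 mL is half of the equivalence volume, so this is the half-equivalence point where [HA] = [A^-].
At half-equivalence pH = pKa, so pKa = 10.00.
Ka = 10^(-10.00) = 1.0 x 10^-10.

1.0 x 10^-10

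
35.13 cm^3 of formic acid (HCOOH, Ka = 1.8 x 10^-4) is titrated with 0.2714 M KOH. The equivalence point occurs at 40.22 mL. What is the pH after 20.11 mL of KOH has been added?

20.11 mL is exactly half the equivalence volume (40.22/2), i.e. the half-equivalence point.
There, n(HA) = n(A^-), so pH = pKa = -log(1.8 x 10^-4) = 3.74.

3.74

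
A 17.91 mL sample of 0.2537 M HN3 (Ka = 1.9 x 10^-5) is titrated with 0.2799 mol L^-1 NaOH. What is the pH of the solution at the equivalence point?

8.92

n(HN3) = 0.2537 x 0.01791 = 0.004544 mol; V(NaOH) at equivalence = 0.004544/0.2799 = 0.01623 L.
At equivalence all the acid is converted to N3-; total volume = 0.01791 + 0.01623 = 0.03414 L, so [N3-] = 0.004544/0.03414 = 0.1331 M.
Kb = Kw/Ka = 1.0e-14 / 1.9 x 10^-5 = 5.26e-10.
[OH^-] = sqrt(Kb x [N3-]) = sqrt(5.26e-10 x 0.1331) = 8.37e-6 M.
pOH = 5.08, so pH = 14.00 - 5.08 = 8.92.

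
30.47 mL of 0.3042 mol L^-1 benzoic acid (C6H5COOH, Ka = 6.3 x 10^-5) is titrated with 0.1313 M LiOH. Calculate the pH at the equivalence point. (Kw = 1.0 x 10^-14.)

n(C6H5COOH) = 0.3042 x 0.03047 = 0.009269 mol; V(LiOH) at equivalence = 0.009269/0.1313 = 0.07059 L.
At equivalence all the acid is converted to C6H5COO-; total volume = 0.03047 + 0.07059 = 0.1011 L, so [C6H5COO-] = 0.009269/0.1011 = 0.09171 M.
Kb = Kw/Ka = 1.0e-14 / 6.3 x 10^-5 = 1.59e-10.
[OH^-] = sqrt(Kb x [C6H5COO-]) = sqrt(1.59e-10 x 0.09171) = 3.82e-6 M.
pOH = 5.42, so pH = 14.00 - 5.42 = 8.58.

8.58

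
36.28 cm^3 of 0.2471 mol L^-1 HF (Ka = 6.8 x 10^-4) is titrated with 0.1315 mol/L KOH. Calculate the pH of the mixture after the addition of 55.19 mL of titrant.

Initial n(HF) = 0.2471 x 0.03628 = 0.008965 mol.
n(KOH) added = 0.1315 x 0.05519 = 0.007257 mol, converting that many moles of HF to F-.
Remaining n(HF) = 0.001707 mol; n(F-) = 0.007257 mol.
By Henderson-Hasselbalch, pH = pKa + log([A^-]/[HA]) = 3.17 + log(0.007257/0.001707) = 3.17 + (+0.63) = 3.80.

3.80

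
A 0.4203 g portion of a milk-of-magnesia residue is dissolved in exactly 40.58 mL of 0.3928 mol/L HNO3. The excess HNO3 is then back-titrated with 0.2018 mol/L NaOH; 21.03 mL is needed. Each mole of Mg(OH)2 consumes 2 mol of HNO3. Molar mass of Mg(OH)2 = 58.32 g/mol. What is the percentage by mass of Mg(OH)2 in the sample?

Total n(HNO3) added = 0.3928 x 0.04058 = 0.01594 mol.
n(NaOH) used = 0.2018 x 0.02103 = 0.004244 mol, which equals the excess n(HNO3).
So n(HNO3) consumed by the sample = 0.01594 - 0.004244 = 0.01170 mol.
n(Mg(OH)2) = 0.01170 / 2 = 0.005848 mol.
mass Mg(OH)2 = 0.005848 x 58.32 = 0.3411 g, so %Mg(OH)2 = 0.3411/0.4203 x 100 = 81.1%.

81.1%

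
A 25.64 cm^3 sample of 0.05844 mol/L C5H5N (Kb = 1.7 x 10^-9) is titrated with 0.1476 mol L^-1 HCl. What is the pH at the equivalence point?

n(C5H5N) = 0.05844 x 0.02564 = 0.001498 mol; V(HCl) at equivalence = 0.001498/0.1476 = 0.01015 L.
At equivalence the base is fully converted to C5H5NH+; total volume = 0.03579 L, so [C5H5NH+] = 0.001498/0.03579 = 0.04186 M.
Ka(C5H5NH+) = Kw/Kb = 1.0e-14 / 1.7 x 10^-9 = 5.88e-6.
[H^+] = sqrt(Ka x [C5H5NH+]) = sqrt(5.88e-6 x 0.04186) = 0.000496 M.
pH = -log(0.000496) = 3.30.

3.30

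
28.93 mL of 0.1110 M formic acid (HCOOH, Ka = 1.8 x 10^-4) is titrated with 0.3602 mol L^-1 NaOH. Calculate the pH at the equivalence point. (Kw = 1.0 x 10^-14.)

8.34

n(HCOOH) = 0.1110 x 0.02893 = 0.003211 mol; V(NaOH) at equivalence = 0.003211/0.3602 = 0.008915 L.
At equivalence all the acid is converted to HCOO-; total volume = 0.02893 + 0.008915 = 0.03785 L, so [HCOO-] = 0.003211/0.03785 = 0.08485 M.
Kb = Kw/Ka = 1.0e-14 / 1.8 x 10^-4 = 5.56e-11.
[OH^-] = sqrt(Kb x [HCOO-]) = sqrt(5.56e-11 x 0.08485) = 2.17e-6 M.
pOH = 5.66, so pH = 14.00 - 5.66 = 8.34.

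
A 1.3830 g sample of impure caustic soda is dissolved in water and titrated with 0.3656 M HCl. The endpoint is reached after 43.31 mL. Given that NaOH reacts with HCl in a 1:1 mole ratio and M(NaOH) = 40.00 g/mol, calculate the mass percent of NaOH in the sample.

n(HCl) = 0.3656 x 0.04331 = 0.01583 mol.
n(NaOH) = 0.01583 / 1 = 0.01583 mol.
mass of NaOH = 0.01583 x 40.00 = 0.6334 g.
% purity = 0.6334 / 1.3830 x 100 = 45.8%.

45.8%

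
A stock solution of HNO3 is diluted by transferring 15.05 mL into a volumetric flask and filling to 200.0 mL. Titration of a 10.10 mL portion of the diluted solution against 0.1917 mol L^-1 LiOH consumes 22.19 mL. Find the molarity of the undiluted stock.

5.60 M

n(LiOH) = 0.1917 x 0.02219 = 0.004254 mol.
n(HNO3) in the aliquot = 0.004254 mol.
[diluted HNO3] = 0.004254 / 0.01010 = 0.4212 M.
Dilution factor = 200.0/15.05 = 13.29, so [stock] = 0.4212 x 13.29 = 5.60 M.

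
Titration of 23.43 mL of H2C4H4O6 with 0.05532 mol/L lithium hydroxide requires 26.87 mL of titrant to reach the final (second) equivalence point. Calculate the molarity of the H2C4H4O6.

n(LiOH) = 0.05532 x 0.02687 = 0.001486 mol.
At the final (second) equivalence point, 2 mol OH^- react per mol H2C4H4O6, so n(H2C4H4O6) = 0.001486 / 2 = 0.0007432 mol.
[H2C4H4O6] = 0.0007432 / 0.02343 L = 0.0317 M.

0.0317 M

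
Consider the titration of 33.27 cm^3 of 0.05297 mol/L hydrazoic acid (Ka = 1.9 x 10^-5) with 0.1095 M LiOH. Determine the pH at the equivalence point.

n(HN3) = 0.05297 x 0.03327 = 0.001762 mol; V(LiOH) at equivalence = 0.001762/0.1095 = 0.01609 L.
At equivalence all the acid is converted to N3-; total volume = 0.03327 + 0.01609 = 0.04936 L, so [N3-] = 0.001762/0.04936 = 0.03570 M.
Kb = Kw/Ka = 1.0e-14 / 1.9 x 10^-5 = 5.26e-10.
[OH^-] = sqrt(Kb x [N3-]) = sqrt(5.26e-10 x 0.03570) = 4.33e-6 M.
pOH = 5.36, so pH = 14.00 - 5.36 = 8.64.

8.64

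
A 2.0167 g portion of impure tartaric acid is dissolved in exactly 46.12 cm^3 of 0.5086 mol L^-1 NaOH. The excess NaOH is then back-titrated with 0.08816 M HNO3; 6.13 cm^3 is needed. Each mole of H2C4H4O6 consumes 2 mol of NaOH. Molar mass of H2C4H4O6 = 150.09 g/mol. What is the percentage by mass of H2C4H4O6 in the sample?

85.3%

Total n(NaOH) added = 0.5086 x 0.04612 = 0.02346 mol.
n(HNO3) used = 0.08816 x 0.006130 = 0.0005404 mol, which equals the excess n(NaOH).
So n(NaOH) consumed by the sample = 0.02346 - 0.0005404 = 0.02292 mol.
n(H2C4H4O6) = 0.02292 / 2 = 0.01146 mol.
mass H2C4H4O6 = 0.01146 x 150.09 = 1.720 g, so %H2C4H4O6 = 1.720/2.0167 x 100 = 85.3%.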